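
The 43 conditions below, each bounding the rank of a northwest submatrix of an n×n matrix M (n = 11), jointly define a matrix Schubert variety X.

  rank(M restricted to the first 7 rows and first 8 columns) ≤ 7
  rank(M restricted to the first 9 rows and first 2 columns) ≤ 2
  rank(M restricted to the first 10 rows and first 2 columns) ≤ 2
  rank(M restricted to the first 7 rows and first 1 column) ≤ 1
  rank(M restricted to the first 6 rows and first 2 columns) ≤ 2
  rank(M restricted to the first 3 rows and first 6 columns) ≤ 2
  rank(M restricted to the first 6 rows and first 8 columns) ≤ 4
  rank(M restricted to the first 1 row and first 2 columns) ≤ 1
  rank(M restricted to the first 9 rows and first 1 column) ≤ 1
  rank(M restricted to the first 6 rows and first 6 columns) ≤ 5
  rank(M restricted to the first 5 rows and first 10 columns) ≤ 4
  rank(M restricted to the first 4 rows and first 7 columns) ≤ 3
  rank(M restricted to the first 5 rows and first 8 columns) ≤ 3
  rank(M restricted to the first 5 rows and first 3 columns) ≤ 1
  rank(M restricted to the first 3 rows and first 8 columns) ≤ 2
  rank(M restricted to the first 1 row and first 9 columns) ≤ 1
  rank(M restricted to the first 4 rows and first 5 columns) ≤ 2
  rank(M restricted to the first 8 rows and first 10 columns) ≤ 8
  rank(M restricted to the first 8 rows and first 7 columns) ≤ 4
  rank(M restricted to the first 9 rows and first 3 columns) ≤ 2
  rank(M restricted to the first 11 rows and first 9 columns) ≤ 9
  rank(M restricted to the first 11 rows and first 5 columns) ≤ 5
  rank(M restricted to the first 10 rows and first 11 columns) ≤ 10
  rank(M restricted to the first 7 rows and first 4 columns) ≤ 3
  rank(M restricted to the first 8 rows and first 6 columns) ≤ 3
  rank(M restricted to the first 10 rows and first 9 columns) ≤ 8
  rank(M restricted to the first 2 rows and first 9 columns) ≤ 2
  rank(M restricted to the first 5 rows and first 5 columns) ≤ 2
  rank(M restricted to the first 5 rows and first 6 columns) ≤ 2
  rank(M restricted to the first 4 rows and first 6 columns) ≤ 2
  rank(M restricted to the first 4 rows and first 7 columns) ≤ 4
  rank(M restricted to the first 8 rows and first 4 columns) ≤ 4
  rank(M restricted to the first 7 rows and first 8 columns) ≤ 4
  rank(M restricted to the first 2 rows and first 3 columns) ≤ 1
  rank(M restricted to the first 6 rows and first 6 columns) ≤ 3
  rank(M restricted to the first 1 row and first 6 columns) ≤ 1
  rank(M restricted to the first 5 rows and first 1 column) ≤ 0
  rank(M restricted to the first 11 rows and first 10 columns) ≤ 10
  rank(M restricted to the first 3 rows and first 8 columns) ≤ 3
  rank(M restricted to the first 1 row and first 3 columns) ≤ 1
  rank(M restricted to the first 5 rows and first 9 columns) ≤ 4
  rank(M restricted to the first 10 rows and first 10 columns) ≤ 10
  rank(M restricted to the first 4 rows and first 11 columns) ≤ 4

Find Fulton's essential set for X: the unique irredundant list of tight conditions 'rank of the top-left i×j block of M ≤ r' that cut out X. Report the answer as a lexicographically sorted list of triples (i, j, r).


Propagating the 43 rank bounds to every northwest block:

  i=1: 0 1 1 1 1 1 1 1 1 1 1
  i=2: 0 1 1 2 2 2 2 2 2 2 2
  i=3: 0 1 1 2 2 2 2 2 3 3 3
  i=4: 0 1 1 2 2 2 3 3 4 4 4
  i=5: 0 1 1 2 2 2 3 3 4 4 5
  i=6: 1 2 2 3 3 3 4 4 5 5 6
  i=7: 1 2 2 3 3 3 4 4 5 6 7
  i=8: 1 2 2 3 3 3 4 5 6 7 8
  i=9: 1 2 2 3 4 4 5 6 7 8 9
  i=10: 1 2 3 4 5 5 6 7 8 9 10
  i=11: 1 2 3 4 5 6 7 8 9 10 11

second differences of R give the permutation w = (2, 4, 9, 7, 11, 1, 10, 8, 5, 3, 6).

Rothe diagram D(w) (27 cells), 9 SE-corners (essential conditions):

[(3, 8, 2), (5, 1, 0), (5, 3, 1), (5, 6, 2), (5, 8, 3), (5, 10, 4), (7, 8, 4), (8, 6, 3), (9, 3, 2)]


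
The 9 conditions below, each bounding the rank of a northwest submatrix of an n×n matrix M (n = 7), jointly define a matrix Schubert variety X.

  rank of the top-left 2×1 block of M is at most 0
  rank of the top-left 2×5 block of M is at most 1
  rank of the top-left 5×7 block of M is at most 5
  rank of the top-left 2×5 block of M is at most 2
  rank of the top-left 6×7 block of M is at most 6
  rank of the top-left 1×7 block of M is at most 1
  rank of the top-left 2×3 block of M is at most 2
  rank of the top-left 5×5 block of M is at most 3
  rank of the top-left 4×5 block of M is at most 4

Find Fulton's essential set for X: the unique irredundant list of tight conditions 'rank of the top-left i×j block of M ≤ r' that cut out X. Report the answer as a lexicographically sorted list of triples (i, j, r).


Propagating the 9 rank bounds to every northwest block:

  R[1]: 0 | 1 | 1 | 1 | 1 | 1 | 1
  R[2]: 0 | 1 | 1 | 1 | 1 | 2 | 2
  R[3]: 1 | 2 | 2 | 2 | 2 | 3 | 3
  R[4]: 1 | 2 | 3 | 3 | 3 | 4 | 4
  R[5]: 1 | 2 | 3 | 3 | 3 | 4 | 5
  R[6]: 1 | 2 | 3 | 4 | 4 | 5 | 6
  R[7]: 1 | 2 | 3 | 4 | 5 | 6 | 7

reading off 1-entries of Δ²R: w = (2, 6, 1, 3, 7, 4, 5).

ℓ(w)=7; the 3 essential cells (i,j,r):

[(2, 1, 0), (2, 5, 1), (5, 5, 3)]


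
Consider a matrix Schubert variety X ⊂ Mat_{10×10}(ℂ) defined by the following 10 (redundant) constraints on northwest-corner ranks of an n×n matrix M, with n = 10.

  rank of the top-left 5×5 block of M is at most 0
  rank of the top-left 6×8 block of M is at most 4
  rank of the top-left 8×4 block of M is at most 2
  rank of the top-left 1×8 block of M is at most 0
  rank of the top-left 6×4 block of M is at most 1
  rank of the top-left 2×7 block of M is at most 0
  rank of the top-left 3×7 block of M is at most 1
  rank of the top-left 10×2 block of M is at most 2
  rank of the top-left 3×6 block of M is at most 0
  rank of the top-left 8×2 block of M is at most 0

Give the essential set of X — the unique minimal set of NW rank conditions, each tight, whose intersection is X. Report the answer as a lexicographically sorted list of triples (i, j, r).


Recovering R(i,j) via the rank-extension bound from the 10 conditions:

  0 | 0 | 0 | 0 | 0 | 0 | 0 | 0 | 1 | 1
  0 | 0 | 0 | 0 | 0 | 0 | 0 | 1 | 2 | 2
  0 | 0 | 0 | 0 | 0 | 0 | 1 | 2 | 3 | 3
  0 | 0 | 0 | 0 | 0 | 1 | 2 | 3 | 4 | 4
  0 | 0 | 0 | 0 | 0 | 1 | 2 | 3 | 4 | 5
  0 | 0 | 1 | 1 | 1 | 2 | 3 | 4 | 5 | 6
  0 | 0 | 1 | 2 | 2 | 3 | 4 | 5 | 6 | 7
  0 | 0 | 1 | 2 | 3 | 4 | 5 | 6 | 7 | 8
  1 | 1 | 2 | 3 | 4 | 5 | 6 | 7 | 8 | 9
  1 | 2 | 3 | 4 | 5 | 6 | 7 | 8 | 9 | 10

the unique w with this rank table is (9, 8, 7, 6, 10, 3, 4, 5, 1, 2).

Fulton essential set (5 of the 37 Rothe cells):

[(1, 8, 0), (2, 7, 0), (3, 6, 0), (5, 5, 0), (8, 2, 0)]


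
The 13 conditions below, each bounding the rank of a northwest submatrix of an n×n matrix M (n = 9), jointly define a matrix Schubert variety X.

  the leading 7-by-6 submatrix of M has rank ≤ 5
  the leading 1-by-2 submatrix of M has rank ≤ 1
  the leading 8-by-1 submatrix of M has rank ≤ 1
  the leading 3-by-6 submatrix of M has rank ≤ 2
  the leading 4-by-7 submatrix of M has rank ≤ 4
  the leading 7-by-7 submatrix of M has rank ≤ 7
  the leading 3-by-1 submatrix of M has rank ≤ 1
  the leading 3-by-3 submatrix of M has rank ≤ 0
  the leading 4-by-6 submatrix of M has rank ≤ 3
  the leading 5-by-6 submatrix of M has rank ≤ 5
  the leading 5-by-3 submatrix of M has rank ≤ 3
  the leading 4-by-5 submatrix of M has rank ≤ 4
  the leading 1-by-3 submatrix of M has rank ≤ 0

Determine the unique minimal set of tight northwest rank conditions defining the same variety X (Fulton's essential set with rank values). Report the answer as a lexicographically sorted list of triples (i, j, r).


The tightest implied rank at each (i,j), from the 13 conditions:

  0, 0, 0, 1, 1, 1, 1, 1, 1
  0, 0, 0, 1, 2, 2, 2, 2, 2
  0, 0, 0, 1, 2, 2, 3, 3, 3
  1, 1, 1, 2, 3, 3, 4, 4, 4
  1, 2, 2, 3, 4, 4, 5, 5, 5
  1, 2, 3, 4, 5, 5, 6, 6, 6
  1, 2, 3, 4, 5, 5, 6, 7, 7
  1, 2, 3, 4, 5, 6, 7, 8, 8
  1, 2, 3, 4, 5, 6, 7, 8, 9

so w = (4, 5, 7, 1, 2, 3, 8, 6, 9).

Rothe diagram D(w) (11 cells), 3 SE-corners (essential conditions):

[(3, 3, 0), (3, 6, 2), (7, 6, 5)]


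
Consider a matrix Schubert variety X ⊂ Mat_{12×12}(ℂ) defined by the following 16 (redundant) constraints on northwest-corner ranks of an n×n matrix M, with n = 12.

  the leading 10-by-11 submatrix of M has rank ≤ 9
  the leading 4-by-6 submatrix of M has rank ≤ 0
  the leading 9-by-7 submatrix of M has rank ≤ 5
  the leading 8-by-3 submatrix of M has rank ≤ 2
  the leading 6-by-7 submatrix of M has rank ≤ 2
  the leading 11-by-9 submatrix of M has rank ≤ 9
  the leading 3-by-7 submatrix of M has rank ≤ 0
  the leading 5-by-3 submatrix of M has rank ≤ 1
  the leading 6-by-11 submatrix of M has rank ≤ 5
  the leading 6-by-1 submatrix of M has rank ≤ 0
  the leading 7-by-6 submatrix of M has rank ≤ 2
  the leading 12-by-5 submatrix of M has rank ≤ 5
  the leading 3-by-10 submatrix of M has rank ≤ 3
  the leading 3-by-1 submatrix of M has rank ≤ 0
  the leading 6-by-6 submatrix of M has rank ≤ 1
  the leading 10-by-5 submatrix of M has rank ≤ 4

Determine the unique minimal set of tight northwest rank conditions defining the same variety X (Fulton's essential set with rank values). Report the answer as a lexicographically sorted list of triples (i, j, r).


Reconstructing r_w from the 16 given conditions:

  R[1]: 0, 0, 0, 0, 0, 0, 0, 1, 1, 1, 1, 1
  R[2]: 0, 0, 0, 0, 0, 0, 0, 1, 2, 2, 2, 2
  R[3]: 0, 0, 0, 0, 0, 0, 0, 1, 2, 3, 3, 3
  R[4]: 0, 0, 0, 0, 0, 0, 1, 2, 3, 4, 4, 4
  R[5]: 0, 1, 1, 1, 1, 1, 2, 3, 4, 5, 5, 5
  R[6]: 0, 1, 1, 1, 1, 1, 2, 3, 4, 5, 5, 6
  R[7]: 1, 2, 2, 2, 2, 2, 3, 4, 5, 6, 6, 7
  R[8]: 1, 2, 2, 3, 3, 3, 4, 5, 6, 7, 7, 8
  R[9]: 1, 2, 3, 4, 4, 4, 5, 6, 7, 8, 8, 9
  R[10]: 1, 2, 3, 4, 4, 5, 6, 7, 8, 9, 9, 10
  R[11]: 1, 2, 3, 4, 5, 6, 7, 8, 9, 10, 10, 11
  R[12]: 1, 2, 3, 4, 5, 6, 7, 8, 9, 10, 11, 12

hence w(1..12) = (8, 9, 10, 7, 2, 12, 1, 4, 3, 6, 5, 11).

D(w) has 36 cells with 7 SE-corners; essential set:

[(3, 7, 0), (4, 6, 0), (6, 1, 0), (6, 6, 1), (6, 11, 5), (8, 3, 2), (10, 5, 4)]


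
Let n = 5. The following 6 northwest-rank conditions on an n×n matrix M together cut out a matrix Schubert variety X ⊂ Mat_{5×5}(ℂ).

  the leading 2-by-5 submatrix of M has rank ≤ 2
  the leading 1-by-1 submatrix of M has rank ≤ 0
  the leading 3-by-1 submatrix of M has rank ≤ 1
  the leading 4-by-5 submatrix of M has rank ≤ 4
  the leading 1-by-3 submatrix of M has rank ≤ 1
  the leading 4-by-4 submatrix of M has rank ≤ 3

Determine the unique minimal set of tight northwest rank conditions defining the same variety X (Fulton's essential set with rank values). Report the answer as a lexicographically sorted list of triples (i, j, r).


Reconstructing r_w from the 6 given conditions:

  R[1]: 0, 1, 1, 1, 1
  R[2]: 1, 2, 2, 2, 2
  R[3]: 1, 2, 3, 3, 3
  R[4]: 1, 2, 3, 3, 4
  R[5]: 1, 2, 3, 4, 5

so w = (2, 1, 3, 5, 4).

Rothe diagram D(w) (2 cells), 2 SE-corners (essential conditions):

[(1, 1, 0), (4, 4, 3)]


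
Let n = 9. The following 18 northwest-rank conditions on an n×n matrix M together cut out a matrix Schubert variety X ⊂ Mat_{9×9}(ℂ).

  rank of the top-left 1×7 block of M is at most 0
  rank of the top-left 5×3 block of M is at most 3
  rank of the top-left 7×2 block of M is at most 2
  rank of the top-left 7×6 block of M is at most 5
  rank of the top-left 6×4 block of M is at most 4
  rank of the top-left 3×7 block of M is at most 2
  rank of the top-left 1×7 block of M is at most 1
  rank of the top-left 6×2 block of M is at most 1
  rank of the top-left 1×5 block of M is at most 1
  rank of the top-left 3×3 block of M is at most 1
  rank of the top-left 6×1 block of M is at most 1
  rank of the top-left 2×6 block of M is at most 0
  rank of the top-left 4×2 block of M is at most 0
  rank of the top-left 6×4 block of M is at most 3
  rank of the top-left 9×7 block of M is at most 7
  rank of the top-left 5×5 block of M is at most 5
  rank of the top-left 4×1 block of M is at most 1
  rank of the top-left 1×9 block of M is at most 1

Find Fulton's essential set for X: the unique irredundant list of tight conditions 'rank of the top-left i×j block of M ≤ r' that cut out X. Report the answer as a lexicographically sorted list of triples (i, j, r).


Propagating the 18 rank bounds to every northwest block:

  0, 0, 0, 0, 0, 0, 0, 1, 1
  0, 0, 0, 0, 0, 0, 1, 2, 2
  0, 0, 1, 1, 1, 1, 2, 3, 3
  0, 0, 1, 2, 2, 2, 3, 4, 4
  1, 1, 2, 3, 3, 3, 4, 5, 5
  1, 1, 2, 3, 4, 4, 5, 6, 6
  1, 2, 3, 4, 5, 5, 6, 7, 7
  1, 2, 3, 4, 5, 6, 7, 8, 8
  1, 2, 3, 4, 5, 6, 7, 8, 9

giving w = (8, 7, 3, 4, 1, 5, 2, 6, 9) via Δ²R.

4 SE-corners of the 18-cell Rothe diagram give Ess(w):

[(1, 7, 0), (2, 6, 0), (4, 2, 0), (6, 2, 1)]


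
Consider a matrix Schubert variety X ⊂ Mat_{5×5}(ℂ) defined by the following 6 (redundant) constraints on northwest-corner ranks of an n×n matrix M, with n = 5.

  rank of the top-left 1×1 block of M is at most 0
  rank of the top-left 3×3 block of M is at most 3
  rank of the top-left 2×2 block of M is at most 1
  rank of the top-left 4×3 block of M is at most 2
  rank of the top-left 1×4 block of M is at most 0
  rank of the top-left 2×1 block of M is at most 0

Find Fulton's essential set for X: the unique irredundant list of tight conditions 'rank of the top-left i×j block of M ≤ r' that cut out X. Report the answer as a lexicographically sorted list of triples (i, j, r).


Recovering R(i,j) via the rank-extension bound from the 6 conditions:

  0, 0, 0, 0, 1
  0, 1, 1, 1, 2
  1, 2, 2, 2, 3
  1, 2, 2, 3, 4
  1, 2, 3, 4, 5

reading off 1-entries of Δ²R: w = (5, 2, 1, 4, 3).

|D(w)|=6, |Ess(w)|=3:

[(1, 4, 0), (2, 1, 0), (4, 3, 2)]


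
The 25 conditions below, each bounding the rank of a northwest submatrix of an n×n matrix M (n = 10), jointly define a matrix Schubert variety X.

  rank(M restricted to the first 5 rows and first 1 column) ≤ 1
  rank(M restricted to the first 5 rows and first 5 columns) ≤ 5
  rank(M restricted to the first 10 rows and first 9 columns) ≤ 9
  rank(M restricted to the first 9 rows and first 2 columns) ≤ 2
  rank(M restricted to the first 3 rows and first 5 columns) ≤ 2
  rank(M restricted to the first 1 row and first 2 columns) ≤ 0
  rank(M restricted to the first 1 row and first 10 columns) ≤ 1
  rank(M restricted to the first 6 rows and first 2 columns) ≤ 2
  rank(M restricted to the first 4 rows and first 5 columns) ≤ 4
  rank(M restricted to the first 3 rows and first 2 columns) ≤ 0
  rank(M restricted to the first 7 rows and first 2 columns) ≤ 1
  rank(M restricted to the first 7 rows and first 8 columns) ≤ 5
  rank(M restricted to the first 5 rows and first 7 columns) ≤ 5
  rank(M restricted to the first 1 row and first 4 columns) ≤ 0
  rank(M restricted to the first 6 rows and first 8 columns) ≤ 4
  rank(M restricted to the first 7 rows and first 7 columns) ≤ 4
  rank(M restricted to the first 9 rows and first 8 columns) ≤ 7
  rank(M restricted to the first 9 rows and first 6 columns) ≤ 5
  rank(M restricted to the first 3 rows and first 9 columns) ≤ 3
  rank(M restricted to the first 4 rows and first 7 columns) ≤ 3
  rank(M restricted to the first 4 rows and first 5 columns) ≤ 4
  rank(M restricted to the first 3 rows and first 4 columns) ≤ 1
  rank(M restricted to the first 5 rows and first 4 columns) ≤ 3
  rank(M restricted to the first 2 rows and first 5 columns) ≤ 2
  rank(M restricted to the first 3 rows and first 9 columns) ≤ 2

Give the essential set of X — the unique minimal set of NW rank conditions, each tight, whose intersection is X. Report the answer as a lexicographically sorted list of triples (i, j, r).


Rank table r_w(10×10) implied by the 25 constraints:

  i=1: 0  0  0  0  1  1  1  1  1  1
  i=2: 0  0  1  1  2  2  2  2  2  2
  i=3: 0  0  1  1  2  2  2  2  2  3
  i=4: 1  1  2  2  3  3  3  3  3  4
  i=5: 1  1  2  3  4  4  4  4  4  5
  i=6: 1  1  2  3  4  4  4  4  5  6
  i=7: 1  1  2  3  4  4  4  5  6  7
  i=8: 1  2  3  4  5  5  5  6  7  8
  i=9: 1  2  3  4  5  5  6  7  8  9
  i=10: 1  2  3  4  5  6  7  8  9  10

hence w(1..10) = (5, 3, 10, 1, 4, 9, 8, 2, 7, 6).

Fulton essential set (8 of the 22 Rothe cells):

[(1, 4, 0), (3, 2, 0), (3, 4, 1), (3, 9, 2), (6, 8, 4), (7, 2, 1), (7, 7, 4), (9, 6, 5)]


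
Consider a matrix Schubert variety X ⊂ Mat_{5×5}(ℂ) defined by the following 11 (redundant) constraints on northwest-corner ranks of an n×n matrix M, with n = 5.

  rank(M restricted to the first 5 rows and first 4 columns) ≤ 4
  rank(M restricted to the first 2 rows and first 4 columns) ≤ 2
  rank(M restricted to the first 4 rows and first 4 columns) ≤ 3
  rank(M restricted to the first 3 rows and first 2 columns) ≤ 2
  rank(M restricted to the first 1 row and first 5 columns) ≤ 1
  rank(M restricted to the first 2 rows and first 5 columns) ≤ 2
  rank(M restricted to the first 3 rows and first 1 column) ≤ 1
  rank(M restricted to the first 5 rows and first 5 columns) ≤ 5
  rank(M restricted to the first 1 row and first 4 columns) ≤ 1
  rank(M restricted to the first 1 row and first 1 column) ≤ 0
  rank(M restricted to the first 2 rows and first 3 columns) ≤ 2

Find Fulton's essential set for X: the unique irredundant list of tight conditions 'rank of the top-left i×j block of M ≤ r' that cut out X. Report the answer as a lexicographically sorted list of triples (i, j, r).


Propagating the 11 rank bounds to every northwest block:

  0  1  1  1  1
  1  2  2  2  2
  1  2  3  3  3
  1  2  3  3  4
  1  2  3  4  5

the unique w with this rank table is (2, 1, 3, 5, 4).

D(w) has 2 cells with 2 SE-corners; essential set:

[(1, 1, 0), (4, 4, 3)]


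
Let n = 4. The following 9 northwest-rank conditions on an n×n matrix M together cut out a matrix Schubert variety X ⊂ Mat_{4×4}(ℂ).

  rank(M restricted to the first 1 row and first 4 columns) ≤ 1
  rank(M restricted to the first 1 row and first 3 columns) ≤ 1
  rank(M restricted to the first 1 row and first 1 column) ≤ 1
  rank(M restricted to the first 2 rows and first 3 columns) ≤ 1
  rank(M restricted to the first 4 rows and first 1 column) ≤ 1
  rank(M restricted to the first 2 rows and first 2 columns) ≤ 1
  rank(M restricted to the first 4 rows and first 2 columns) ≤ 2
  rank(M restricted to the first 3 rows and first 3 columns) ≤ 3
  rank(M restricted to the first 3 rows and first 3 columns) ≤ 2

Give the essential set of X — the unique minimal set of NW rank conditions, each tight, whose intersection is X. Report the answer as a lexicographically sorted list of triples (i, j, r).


Recovering R(i,j) via the rank-extension bound from the 9 conditions:

  1 | 1 | 1 | 1
  1 | 1 | 1 | 2
  1 | 2 | 2 | 3
  1 | 2 | 3 | 4

the unique w with this rank table is (1, 4, 2, 3).

D(w) has 2 cells with 1 SE-corner; essential set:

[(2, 3, 1)]


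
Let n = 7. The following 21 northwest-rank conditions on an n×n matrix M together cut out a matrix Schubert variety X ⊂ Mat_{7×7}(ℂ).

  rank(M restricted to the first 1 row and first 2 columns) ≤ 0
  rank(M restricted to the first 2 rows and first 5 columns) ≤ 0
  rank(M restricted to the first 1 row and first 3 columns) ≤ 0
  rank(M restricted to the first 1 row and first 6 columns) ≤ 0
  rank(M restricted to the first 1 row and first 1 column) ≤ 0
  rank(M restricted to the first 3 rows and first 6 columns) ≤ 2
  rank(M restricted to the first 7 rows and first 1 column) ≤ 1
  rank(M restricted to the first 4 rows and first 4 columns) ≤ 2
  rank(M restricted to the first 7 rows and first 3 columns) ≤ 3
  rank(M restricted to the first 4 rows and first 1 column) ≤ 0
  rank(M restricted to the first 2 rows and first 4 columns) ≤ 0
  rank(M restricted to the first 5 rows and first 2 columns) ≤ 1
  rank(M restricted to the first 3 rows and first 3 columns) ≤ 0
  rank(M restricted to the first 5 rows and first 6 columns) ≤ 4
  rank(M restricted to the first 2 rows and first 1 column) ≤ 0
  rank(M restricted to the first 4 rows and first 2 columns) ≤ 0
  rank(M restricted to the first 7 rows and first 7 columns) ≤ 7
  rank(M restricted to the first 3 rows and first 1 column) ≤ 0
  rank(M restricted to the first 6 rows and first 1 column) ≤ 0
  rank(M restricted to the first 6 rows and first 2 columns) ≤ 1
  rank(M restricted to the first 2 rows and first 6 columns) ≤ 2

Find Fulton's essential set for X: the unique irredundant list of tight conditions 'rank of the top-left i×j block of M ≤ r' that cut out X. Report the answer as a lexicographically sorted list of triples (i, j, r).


Propagating the 21 rank bounds to every northwest block:

  i=1: 0  0  0  0  0  0  1
  i=2: 0  0  0  0  0  1  2
  i=3: 0  0  0  1  1  2  3
  i=4: 0  0  1  2  2  3  4
  i=5: 0  1  2  3  3  4  5
  i=6: 0  1  2  3  4  5  6
  i=7: 1  2  3  4  5  6  7

second differences of R give the permutation w = (7, 6, 4, 3, 2, 5, 1).

5 SE-corners of the 18-cell Rothe diagram give Ess(w):

[(1, 6, 0), (2, 5, 0), (3, 3, 0), (4, 2, 0), (6, 1, 0)]


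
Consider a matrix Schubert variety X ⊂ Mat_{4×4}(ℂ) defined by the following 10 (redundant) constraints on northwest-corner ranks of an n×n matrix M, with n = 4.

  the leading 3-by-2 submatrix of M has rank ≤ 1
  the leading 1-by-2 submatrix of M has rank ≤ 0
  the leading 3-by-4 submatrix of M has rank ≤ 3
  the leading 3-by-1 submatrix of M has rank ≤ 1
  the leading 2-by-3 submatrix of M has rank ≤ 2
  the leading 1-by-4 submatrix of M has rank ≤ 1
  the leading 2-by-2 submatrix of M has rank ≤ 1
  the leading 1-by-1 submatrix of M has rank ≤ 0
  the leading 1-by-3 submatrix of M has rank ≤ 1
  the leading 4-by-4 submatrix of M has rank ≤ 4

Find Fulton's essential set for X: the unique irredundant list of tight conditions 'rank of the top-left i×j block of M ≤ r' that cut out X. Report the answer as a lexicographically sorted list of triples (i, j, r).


The tightest implied rank at each (i,j), from the 10 conditions:

  R[1]: 0  0  1  1
  R[2]: 1  1  2  2
  R[3]: 1  1  2  3
  R[4]: 1  2  3  4

giving w = (3, 1, 4, 2) via Δ²R.

|D(w)|=3, |Ess(w)|=2:

[(1, 2, 0), (3, 2, 1)]


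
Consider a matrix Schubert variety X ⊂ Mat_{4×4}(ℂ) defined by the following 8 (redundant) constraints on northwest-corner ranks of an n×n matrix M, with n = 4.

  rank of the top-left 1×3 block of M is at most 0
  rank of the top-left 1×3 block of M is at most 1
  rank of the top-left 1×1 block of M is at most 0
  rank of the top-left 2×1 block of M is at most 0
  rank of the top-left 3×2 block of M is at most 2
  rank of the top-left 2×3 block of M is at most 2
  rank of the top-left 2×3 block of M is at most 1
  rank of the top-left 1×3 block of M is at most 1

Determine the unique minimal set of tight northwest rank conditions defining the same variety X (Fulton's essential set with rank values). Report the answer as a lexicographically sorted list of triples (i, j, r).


Computing R[i][j] = min implied NW-rank bound (n=4, 8 conditions):

  i=1: 0 | 0 | 0 | 1
  i=2: 0 | 1 | 1 | 2
  i=3: 1 | 2 | 2 | 3
  i=4: 1 | 2 | 3 | 4

hence w(1..4) = (4, 2, 1, 3).

D(w) has 4 cells with 2 SE-corners; essential set:

[(1, 3, 0), (2, 1, 0)]


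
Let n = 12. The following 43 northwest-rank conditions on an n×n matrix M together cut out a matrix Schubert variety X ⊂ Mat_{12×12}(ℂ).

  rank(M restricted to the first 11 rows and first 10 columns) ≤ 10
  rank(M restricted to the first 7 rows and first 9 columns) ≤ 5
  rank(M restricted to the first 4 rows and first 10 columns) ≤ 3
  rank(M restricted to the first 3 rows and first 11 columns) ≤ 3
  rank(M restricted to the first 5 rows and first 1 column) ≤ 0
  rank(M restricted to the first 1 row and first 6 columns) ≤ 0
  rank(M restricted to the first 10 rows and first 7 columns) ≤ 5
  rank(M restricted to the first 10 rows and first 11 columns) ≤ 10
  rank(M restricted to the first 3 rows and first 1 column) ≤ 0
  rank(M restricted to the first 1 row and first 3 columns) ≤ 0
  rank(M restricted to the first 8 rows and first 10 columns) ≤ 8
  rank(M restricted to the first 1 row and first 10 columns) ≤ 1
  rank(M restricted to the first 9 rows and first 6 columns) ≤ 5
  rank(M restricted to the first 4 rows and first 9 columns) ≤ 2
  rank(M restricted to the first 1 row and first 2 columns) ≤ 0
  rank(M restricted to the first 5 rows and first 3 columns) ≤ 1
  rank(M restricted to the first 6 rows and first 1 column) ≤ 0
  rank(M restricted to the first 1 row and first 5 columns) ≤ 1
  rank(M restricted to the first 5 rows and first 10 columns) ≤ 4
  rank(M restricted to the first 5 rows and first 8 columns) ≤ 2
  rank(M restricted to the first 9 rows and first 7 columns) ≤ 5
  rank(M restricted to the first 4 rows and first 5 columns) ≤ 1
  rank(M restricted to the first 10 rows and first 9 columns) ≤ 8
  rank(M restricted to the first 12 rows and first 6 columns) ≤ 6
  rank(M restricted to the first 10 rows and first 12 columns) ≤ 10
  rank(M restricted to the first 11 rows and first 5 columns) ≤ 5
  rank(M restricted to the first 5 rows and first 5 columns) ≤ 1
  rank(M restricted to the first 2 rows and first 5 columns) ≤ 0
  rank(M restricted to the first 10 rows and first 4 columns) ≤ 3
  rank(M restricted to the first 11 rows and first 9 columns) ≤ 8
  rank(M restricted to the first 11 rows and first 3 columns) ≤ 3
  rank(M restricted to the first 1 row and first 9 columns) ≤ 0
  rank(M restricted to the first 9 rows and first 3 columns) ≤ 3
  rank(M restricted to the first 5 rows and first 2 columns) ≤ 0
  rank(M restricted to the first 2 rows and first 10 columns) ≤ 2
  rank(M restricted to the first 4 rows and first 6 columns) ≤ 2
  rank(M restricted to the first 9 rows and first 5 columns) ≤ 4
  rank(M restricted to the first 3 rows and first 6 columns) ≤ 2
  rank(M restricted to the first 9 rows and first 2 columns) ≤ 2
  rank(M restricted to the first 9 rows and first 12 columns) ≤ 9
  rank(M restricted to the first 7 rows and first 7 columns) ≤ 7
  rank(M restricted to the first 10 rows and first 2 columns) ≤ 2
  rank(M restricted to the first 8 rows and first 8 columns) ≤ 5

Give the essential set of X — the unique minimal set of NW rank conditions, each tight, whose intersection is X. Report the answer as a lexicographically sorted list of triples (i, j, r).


Recovering R(i,j) via the rank-extension bound from the 43 conditions:

  i=1: 0 | 0 | 0 | 0 | 0 | 0 | 0 | 0 | 0 | 1 | 1 | 1
  i=2: 0 | 0 | 0 | 0 | 0 | 1 | 1 | 1 | 1 | 2 | 2 | 2
  i=3: 0 | 0 | 1 | 1 | 1 | 2 | 2 | 2 | 2 | 3 | 3 | 3
  i=4: 0 | 0 | 1 | 1 | 1 | 2 | 2 | 2 | 2 | 3 | 4 | 4
  i=5: 0 | 0 | 1 | 1 | 1 | 2 | 2 | 2 | 3 | 4 | 5 | 5
  i=6: 0 | 1 | 2 | 2 | 2 | 3 | 3 | 3 | 4 | 5 | 6 | 6
  i=7: 1 | 2 | 3 | 3 | 3 | 4 | 4 | 4 | 5 | 6 | 7 | 7
  i=8: 1 | 2 | 3 | 3 | 4 | 5 | 5 | 5 | 6 | 7 | 8 | 8
  i=9: 1 | 2 | 3 | 3 | 4 | 5 | 5 | 6 | 7 | 8 | 9 | 9
  i=10: 1 | 2 | 3 | 3 | 4 | 5 | 5 | 6 | 7 | 8 | 9 | 10
  i=11: 1 | 2 | 3 | 4 | 5 | 6 | 6 | 7 | 8 | 9 | 10 | 11
  i=12: 1 | 2 | 3 | 4 | 5 | 6 | 7 | 8 | 9 | 10 | 11 | 12

the unique w with this rank table is (10, 6, 3, 11, 9, 2, 1, 5, 8, 12, 4, 7).

Rothe diagram D(w) (35 cells), 9 SE-corners (essential conditions):

[(1, 9, 0), (2, 5, 0), (4, 9, 2), (5, 2, 0), (5, 5, 1), (5, 8, 2), (6, 1, 0), (10, 4, 3), (10, 7, 5)]


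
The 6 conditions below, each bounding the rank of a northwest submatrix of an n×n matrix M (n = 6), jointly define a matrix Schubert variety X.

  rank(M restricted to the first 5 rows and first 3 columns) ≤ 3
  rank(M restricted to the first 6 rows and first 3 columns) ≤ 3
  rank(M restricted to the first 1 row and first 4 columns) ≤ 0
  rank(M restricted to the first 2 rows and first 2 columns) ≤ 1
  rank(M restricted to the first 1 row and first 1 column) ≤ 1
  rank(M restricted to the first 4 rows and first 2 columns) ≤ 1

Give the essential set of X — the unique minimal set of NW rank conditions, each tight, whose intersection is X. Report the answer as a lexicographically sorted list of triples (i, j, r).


Propagating the 6 rank bounds to every northwest block:

  i=1: 0  0  0  0  1  1
  i=2: 1  1  1  1  2  2
  i=3: 1  1  2  2  3  3
  i=4: 1  1  2  3  4  4
  i=5: 1  2  3  4  5  5
  i=6: 1  2  3  4  5  6

second differences of R give the permutation w = (5, 1, 3, 4, 2, 6).

|D(w)|=6, |Ess(w)|=2:

[(1, 4, 0), (4, 2, 1)]


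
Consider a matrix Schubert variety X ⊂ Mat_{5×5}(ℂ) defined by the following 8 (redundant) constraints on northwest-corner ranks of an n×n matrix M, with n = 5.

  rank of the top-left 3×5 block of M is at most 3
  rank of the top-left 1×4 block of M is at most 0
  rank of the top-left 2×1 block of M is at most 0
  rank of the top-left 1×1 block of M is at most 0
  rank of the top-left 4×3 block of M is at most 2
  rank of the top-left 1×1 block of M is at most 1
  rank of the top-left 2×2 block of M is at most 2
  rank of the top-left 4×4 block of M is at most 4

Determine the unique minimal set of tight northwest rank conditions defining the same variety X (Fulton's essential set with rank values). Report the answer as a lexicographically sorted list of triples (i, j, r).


Recovering R(i,j) via the rank-extension bound from the 8 conditions:

  R[1]: 0  0  0  0  1
  R[2]: 0  1  1  1  2
  R[3]: 1  2  2  2  3
  R[4]: 1  2  2  3  4
  R[5]: 1  2  3  4  5

reading off 1-entries of Δ²R: w = (5, 2, 1, 4, 3).

ℓ(w)=6; the 3 essential cells (i,j,r):

[(1, 4, 0), (2, 1, 0), (4, 3, 2)]


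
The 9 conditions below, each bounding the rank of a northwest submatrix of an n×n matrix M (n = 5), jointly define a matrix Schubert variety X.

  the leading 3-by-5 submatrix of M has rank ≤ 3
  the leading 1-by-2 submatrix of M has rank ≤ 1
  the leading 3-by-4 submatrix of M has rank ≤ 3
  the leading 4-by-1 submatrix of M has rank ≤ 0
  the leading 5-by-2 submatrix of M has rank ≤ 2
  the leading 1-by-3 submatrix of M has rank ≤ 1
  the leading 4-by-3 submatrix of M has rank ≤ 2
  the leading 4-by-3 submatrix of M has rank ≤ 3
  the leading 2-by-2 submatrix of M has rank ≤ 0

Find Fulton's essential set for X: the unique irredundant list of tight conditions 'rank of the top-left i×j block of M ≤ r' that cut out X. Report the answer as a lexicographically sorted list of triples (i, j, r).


Reconstructing r_w from the 9 given conditions:

  row 1: 0 0 1 1 1
  row 2: 0 0 1 2 2
  row 3: 0 1 2 3 3
  row 4: 0 1 2 3 4
  row 5: 1 2 3 4 5

second differences of R give the permutation w = (3, 4, 2, 5, 1).

2 SE-corners of the 6-cell Rothe diagram give Ess(w):

[(2, 2, 0), (4, 1, 0)]


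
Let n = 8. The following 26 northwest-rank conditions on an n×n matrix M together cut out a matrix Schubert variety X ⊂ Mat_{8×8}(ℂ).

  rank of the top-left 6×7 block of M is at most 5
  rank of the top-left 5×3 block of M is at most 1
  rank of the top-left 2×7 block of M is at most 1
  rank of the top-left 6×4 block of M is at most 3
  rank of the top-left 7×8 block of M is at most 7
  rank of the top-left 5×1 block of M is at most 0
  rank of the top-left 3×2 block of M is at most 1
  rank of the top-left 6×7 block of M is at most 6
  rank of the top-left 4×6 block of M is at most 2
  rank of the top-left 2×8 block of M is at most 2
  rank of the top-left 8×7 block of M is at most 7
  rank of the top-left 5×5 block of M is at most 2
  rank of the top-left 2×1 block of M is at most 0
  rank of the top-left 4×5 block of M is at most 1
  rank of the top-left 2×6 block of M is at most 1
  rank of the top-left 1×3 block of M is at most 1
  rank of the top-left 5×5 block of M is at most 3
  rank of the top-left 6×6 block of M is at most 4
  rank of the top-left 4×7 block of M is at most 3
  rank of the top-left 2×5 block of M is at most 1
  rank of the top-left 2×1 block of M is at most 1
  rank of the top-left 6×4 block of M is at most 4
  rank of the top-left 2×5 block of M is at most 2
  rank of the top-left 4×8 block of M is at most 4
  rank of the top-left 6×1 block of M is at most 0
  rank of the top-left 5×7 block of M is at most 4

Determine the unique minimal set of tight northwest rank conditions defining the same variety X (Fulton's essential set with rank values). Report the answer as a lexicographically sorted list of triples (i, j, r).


Propagating the 26 rank bounds to every northwest block:

  i=1: 0 1 1 1 1 1 1 1
  i=2: 0 1 1 1 1 1 1 2
  i=3: 0 1 1 1 1 2 2 3
  i=4: 0 1 1 1 1 2 3 4
  i=5: 0 1 1 2 2 3 4 5
  i=6: 0 1 2 3 3 4 5 6
  i=7: 1 2 3 4 4 5 6 7
  i=8: 1 2 3 4 5 6 7 8

so w = (2, 8, 6, 7, 4, 3, 1, 5).

Fulton essential set (4 of the 18 Rothe cells):

[(2, 7, 1), (4, 5, 1), (5, 3, 1), (6, 1, 0)]


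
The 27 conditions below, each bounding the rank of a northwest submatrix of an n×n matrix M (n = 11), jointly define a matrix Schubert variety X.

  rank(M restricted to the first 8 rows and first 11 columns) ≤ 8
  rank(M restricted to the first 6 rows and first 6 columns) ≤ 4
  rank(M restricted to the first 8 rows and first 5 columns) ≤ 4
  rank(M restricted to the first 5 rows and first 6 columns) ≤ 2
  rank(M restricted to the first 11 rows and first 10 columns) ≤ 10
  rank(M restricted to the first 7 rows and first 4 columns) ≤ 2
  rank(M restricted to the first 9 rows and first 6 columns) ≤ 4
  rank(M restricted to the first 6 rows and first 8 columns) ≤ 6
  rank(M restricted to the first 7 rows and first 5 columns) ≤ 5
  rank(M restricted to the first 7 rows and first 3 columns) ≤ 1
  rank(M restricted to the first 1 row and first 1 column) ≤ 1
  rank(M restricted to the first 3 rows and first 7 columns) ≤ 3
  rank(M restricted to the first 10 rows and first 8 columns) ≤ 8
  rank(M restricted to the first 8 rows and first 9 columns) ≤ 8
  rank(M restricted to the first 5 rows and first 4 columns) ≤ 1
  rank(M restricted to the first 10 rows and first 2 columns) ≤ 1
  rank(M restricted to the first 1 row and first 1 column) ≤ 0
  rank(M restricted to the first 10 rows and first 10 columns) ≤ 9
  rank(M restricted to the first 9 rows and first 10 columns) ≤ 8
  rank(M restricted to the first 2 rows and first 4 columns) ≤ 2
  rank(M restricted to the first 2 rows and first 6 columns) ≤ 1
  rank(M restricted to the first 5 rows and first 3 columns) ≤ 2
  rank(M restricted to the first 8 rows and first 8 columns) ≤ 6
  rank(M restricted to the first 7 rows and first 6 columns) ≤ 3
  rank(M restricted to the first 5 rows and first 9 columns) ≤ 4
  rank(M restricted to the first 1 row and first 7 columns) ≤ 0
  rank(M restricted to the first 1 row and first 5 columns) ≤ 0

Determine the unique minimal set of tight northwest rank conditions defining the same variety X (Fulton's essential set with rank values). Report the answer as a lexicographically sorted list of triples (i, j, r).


The tightest implied rank at each (i,j), from the 27 conditions:

  R[1]: 0, 0, 0, 0, 0, 0, 0, 1, 1, 1, 1
  R[2]: 1, 1, 1, 1, 1, 1, 1, 2, 2, 2, 2
  R[3]: 1, 1, 1, 1, 2, 2, 2, 3, 3, 3, 3
  R[4]: 1, 1, 1, 1, 2, 2, 3, 4, 4, 4, 4
  R[5]: 1, 1, 1, 1, 2, 2, 3, 4, 4, 5, 5
  R[6]: 1, 1, 1, 2, 3, 3, 4, 5, 5, 6, 6
  R[7]: 1, 1, 1, 2, 3, 3, 4, 5, 6, 7, 7
  R[8]: 1, 1, 2, 3, 4, 4, 5, 6, 7, 8, 8
  R[9]: 1, 1, 2, 3, 4, 4, 5, 6, 7, 8, 9
  R[10]: 1, 1, 2, 3, 4, 5, 6, 7, 8, 9, 10
  R[11]: 1, 2, 3, 4, 5, 6, 7, 8, 9, 10, 11

the unique w with this rank table is (8, 1, 5, 7, 10, 4, 9, 3, 11, 6, 2).

Fulton essential set (8 of the 28 Rothe cells):

[(1, 7, 0), (5, 4, 1), (5, 6, 2), (5, 9, 4), (7, 3, 1), (7, 6, 3), (9, 6, 4), (10, 2, 1)]


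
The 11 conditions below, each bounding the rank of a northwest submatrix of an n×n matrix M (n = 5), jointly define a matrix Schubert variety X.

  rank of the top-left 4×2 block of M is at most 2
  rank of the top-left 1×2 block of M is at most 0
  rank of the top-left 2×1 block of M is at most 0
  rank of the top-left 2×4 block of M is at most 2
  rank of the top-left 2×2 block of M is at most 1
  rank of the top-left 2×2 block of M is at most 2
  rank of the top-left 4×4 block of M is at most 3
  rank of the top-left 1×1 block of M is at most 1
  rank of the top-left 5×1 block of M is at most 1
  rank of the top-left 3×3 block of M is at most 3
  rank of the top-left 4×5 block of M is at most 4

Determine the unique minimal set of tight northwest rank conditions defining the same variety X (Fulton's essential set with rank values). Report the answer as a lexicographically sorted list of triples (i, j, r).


Computing R[i][j] = min implied NW-rank bound (n=5, 11 conditions):

  0 | 0 | 1 | 1 | 1
  0 | 1 | 2 | 2 | 2
  1 | 2 | 3 | 3 | 3
  1 | 2 | 3 | 3 | 4
  1 | 2 | 3 | 4 | 5

second differences of R give the permutation w = (3, 2, 1, 5, 4).

D(w) has 4 cells with 3 SE-corners; essential set:

[(1, 2, 0), (2, 1, 0), (4, 4, 3)]


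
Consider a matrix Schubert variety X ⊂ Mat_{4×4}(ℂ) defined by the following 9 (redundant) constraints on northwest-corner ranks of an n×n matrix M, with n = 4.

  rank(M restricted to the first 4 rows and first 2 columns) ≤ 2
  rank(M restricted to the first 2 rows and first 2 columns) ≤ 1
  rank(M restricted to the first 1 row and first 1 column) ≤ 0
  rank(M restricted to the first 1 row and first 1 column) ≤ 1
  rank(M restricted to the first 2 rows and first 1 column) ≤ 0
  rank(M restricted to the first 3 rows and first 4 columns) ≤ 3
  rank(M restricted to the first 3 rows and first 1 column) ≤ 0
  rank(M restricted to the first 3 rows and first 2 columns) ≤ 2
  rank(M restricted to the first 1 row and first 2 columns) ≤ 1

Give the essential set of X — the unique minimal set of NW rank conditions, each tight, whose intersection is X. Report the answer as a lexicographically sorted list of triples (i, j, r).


Computing R[i][j] = min implied NW-rank bound (n=4, 9 conditions):

  R[1]: 0 1 1 1
  R[2]: 0 1 2 2
  R[3]: 0 1 2 3
  R[4]: 1 2 3 4

hence w(1..4) = (2, 3, 4, 1).

Rothe diagram D(w) (3 cells), 1 SE-corner (essential condition):

[(3, 1, 0)]


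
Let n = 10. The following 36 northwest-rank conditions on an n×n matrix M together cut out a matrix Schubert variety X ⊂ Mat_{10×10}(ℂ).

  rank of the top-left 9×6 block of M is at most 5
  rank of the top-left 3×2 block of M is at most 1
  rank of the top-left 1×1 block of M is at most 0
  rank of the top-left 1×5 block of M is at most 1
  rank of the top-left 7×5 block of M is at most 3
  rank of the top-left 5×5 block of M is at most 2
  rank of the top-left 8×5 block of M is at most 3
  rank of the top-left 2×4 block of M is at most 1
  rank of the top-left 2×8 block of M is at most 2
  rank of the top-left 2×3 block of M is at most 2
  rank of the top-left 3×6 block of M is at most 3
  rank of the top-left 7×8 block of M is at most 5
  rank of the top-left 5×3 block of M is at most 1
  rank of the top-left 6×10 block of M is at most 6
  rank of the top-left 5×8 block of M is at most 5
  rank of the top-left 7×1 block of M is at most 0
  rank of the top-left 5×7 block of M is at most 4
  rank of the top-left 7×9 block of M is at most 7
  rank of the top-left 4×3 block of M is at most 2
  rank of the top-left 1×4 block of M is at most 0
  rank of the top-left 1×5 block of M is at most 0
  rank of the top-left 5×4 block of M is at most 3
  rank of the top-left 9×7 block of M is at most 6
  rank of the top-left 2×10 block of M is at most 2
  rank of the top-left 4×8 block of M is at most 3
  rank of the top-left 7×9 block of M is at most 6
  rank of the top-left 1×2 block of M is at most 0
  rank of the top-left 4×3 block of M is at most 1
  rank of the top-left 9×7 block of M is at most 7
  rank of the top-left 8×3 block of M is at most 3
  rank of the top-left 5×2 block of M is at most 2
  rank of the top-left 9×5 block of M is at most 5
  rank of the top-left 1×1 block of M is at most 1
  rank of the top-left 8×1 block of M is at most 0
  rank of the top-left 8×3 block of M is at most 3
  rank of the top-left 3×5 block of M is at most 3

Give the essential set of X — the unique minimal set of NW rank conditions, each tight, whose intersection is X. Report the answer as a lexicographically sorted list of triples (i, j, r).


The tightest implied rank at each (i,j), from the 36 conditions:

  row 1: 0, 0, 0, 0, 0, 1, 1, 1, 1, 1
  row 2: 0, 1, 1, 1, 1, 2, 2, 2, 2, 2
  row 3: 0, 1, 1, 2, 2, 3, 3, 3, 3, 3
  row 4: 0, 1, 1, 2, 2, 3, 3, 3, 4, 4
  row 5: 0, 1, 1, 2, 2, 3, 4, 4, 5, 5
  row 6: 0, 1, 2, 3, 3, 4, 5, 5, 6, 6
  row 7: 0, 1, 2, 3, 3, 4, 5, 5, 6, 7
  row 8: 0, 1, 2, 3, 3, 4, 5, 6, 7, 8
  row 9: 1, 2, 3, 4, 4, 5, 6, 7, 8, 9
  row 10: 1, 2, 3, 4, 5, 6, 7, 8, 9, 10

the unique w with this rank table is (6, 2, 4, 9, 7, 3, 10, 8, 1, 5).

7 SE-corners of the 22-cell Rothe diagram give Ess(w):

[(1, 5, 0), (4, 8, 3), (5, 3, 1), (5, 5, 2), (7, 8, 5), (8, 1, 0), (8, 5, 3)]
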